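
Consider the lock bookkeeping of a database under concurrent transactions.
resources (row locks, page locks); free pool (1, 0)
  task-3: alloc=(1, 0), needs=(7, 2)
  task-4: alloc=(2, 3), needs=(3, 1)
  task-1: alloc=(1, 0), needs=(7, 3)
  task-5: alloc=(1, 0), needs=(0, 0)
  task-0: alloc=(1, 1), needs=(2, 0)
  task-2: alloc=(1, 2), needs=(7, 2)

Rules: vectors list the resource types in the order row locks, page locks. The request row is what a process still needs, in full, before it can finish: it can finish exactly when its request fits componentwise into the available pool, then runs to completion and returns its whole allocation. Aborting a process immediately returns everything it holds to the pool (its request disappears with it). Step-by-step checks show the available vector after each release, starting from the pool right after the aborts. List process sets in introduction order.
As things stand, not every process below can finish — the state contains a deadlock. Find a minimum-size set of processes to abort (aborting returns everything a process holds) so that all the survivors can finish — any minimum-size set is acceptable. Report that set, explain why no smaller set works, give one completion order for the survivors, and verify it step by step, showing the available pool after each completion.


Abort task-3 and task-2.
Key observation: task-1 could never have finished before the abort; with (2, 2) returned by task-3 and task-2, it fits at step 4.
Minimality, checking each single-abort alternative: task-3 alone leaves task-1 blocked (short on row locks); task-4 alone leaves task-3 blocked (short on row locks); task-1 alone leaves task-3 blocked (short on row locks); task-5 alone leaves task-3 blocked (short on row locks); task-0 alone leaves task-3 blocked (short on row locks); task-2 alone leaves task-3 blocked (short on row locks).
The survivors complete as task-5, task-4, task-0, task-1. Step-by-step check (starting from the post-abort pool):
  pool = (3, 2)
  task-5: need (0, 0) fits (3, 2); releases (1, 0), pool now (4, 2)
  task-4: need (3, 1) fits (4, 2); releases (2, 3), pool now (6, 5)
  task-0: need (2, 0) fits (6, 5); releases (1, 1), pool now (7, 6)
  task-1: need (7, 3) fits (7, 6); releases (1, 0), pool now (8, 6)


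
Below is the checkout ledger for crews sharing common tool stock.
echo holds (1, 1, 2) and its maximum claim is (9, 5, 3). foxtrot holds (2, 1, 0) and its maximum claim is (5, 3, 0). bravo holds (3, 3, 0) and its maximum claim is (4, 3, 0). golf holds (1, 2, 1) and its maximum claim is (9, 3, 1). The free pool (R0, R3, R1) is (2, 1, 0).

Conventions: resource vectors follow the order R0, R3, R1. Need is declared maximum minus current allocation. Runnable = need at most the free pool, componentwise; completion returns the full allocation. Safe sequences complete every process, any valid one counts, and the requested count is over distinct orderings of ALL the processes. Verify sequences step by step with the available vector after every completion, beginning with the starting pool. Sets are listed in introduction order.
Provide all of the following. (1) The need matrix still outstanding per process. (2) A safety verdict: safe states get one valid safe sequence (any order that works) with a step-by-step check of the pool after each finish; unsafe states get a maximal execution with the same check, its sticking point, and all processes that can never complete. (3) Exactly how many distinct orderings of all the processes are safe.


(1) Need matrix, components ordered R0, R3, R1:
  echo: (8, 4, 1)
  foxtrot: (3, 2, 0)
  bravo: (1, 0, 0)
  golf: (8, 1, 0)
(2) The state is UNSAFE.
Key observation: after bravo, foxtrot complete, (7, 5, 0) is the best the pool ever gets, yet each leftover process wants more R0.
A maximal execution: bravo, foxtrot — then nothing else fits. Step-by-step check:
  pool = (2, 1, 0)
  bravo needs (1, 0, 0) <= (2, 1, 0) -> finishes; pool += (3, 3, 0) = (5, 4, 0)
  foxtrot needs (3, 2, 0) <= (5, 4, 0) -> finishes; pool += (2, 1, 0) = (7, 5, 0)
  echo still needs (8, 4, 1) but only (7, 5, 0) is free — short on R0 and R1
  golf still needs (8, 1, 0) but only (7, 5, 0) is free — short on R0
Processes that can never finish: echo and golf.
(3) The exact count: 0 of the possible complete orderings are safe sequences.


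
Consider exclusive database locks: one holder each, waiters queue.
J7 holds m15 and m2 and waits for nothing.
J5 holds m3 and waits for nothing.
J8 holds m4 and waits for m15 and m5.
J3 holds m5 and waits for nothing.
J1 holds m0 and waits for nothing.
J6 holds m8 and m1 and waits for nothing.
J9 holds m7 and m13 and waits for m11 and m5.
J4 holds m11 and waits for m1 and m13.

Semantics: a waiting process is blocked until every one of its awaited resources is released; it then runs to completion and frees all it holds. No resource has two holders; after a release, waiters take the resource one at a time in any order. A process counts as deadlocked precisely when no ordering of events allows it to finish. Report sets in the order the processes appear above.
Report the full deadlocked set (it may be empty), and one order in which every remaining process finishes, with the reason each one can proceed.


Deadlocked: J9 and J4.
Key observation: nobody on the ring J9 -> J4 -> J9 can start until another member finishes, which never happens; no other process is dragged down with it.
One completion order for the rest: J7, J5, J6, J3, J1, J8.
Step-by-step check:
  J7: no waits; runs immediately, freeing m15 and m2
  J5: no waits; runs immediately, freeing m3
  J6: no waits; runs immediately, freeing m8 and m1
  J3: no waits; runs immediately, freeing m5
  J1: no waits; runs immediately, freeing m0
  run J8 (all its waits — m15 and m5 — are resolved); releases m4


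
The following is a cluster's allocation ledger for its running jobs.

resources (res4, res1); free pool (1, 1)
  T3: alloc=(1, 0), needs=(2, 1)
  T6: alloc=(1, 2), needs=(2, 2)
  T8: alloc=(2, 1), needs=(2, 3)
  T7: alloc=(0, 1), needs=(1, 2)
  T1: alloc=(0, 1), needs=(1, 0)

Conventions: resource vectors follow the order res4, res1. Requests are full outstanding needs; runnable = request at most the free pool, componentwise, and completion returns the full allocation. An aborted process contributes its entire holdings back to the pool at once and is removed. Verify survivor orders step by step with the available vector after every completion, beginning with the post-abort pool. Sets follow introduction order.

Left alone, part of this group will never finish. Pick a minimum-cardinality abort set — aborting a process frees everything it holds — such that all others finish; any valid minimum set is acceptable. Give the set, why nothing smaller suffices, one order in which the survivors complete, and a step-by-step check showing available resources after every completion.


Minimum abort set: T6.
Key observation: T8 was stuck for good until T6 gave back (1, 2); in the order shown it finishes at step 3.
Why nothing smaller works: aborting no one leaves the state deadlocked as given.
The survivors complete as T1, T7, T8, T3. Step-by-step check (starting from the post-abort pool):
  pool = (2, 3)
  T1: need (1, 0) fits (2, 3); releases (0, 1), pool now (2, 4)
  T7: need (1, 2) fits (2, 4); releases (0, 1), pool now (2, 5)
  T8: need (2, 3) fits (2, 5); releases (2, 1), pool now (4, 6)
  T3: need (2, 1) fits (4, 6); releases (1, 0), pool now (5, 6)


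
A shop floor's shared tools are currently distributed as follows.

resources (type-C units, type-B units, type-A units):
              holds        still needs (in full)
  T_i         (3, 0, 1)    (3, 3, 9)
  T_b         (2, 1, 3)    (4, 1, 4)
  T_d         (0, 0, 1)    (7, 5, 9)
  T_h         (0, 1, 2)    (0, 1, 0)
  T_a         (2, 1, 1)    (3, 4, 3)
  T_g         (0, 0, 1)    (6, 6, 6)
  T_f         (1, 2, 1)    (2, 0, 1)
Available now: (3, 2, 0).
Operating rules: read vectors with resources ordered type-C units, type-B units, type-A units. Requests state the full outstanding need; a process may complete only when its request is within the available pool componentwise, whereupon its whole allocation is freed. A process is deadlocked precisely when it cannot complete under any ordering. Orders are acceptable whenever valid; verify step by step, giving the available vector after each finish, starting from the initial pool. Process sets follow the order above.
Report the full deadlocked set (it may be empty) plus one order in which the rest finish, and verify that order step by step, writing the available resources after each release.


Deadlocked: T_i and T_d.
Key observation: T_h, T_f, T_a, T_b, T_g can finish, but then (8, 7, 8) is all there is, and the blocked group's type-A units demands exceed it.
One completion order for the rest: T_h, T_f, T_a, T_b, T_g. Walking it through:
  pool = (3, 2, 0)
  run T_h (needs (0, 1, 0), free (3, 2, 0)); after release of (0, 1, 2) the pool is (3, 3, 2)
  run T_f (needs (2, 0, 1), free (3, 3, 2)); after release of (1, 2, 1) the pool is (4, 5, 3)
  run T_a (needs (3, 4, 3), free (4, 5, 3)); after release of (2, 1, 1) the pool is (6, 6, 4)
  run T_b (needs (4, 1, 4), free (6, 6, 4)); after release of (2, 1, 3) the pool is (8, 7, 7)
  run T_g (needs (6, 6, 6), free (8, 7, 7)); after release of (0, 0, 1) the pool is (8, 7, 8)
The stuck group stays short no matter what:
  T_i still needs (3, 3, 9) but only (8, 7, 8) is free — short on type-A units
  T_d still needs (7, 5, 9) but only (8, 7, 8) is free — short on type-A units


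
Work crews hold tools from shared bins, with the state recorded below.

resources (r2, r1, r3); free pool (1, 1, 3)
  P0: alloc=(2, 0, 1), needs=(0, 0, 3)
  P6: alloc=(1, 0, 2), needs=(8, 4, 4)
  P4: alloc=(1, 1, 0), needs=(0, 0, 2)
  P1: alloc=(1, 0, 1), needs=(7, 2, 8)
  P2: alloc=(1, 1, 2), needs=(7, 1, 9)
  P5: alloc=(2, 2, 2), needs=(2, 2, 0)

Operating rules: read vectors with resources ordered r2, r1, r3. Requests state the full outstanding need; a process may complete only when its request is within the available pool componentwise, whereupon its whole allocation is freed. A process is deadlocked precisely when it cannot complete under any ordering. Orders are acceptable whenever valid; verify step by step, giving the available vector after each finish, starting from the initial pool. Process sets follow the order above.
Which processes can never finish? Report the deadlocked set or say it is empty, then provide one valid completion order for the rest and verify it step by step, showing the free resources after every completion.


The deadlocked set is P6, P1 and P2.
Key observation: once P0, P4, P5 finish, the pool peaks at (6, 4, 6) — and every remaining process still needs more r2 than that.
One completion order for the rest: P0, P4, P5. Step-by-step check:
  pool = (1, 1, 3)
  P0 needs (0, 0, 3) <= (1, 1, 3) -> finishes; pool += (2, 0, 1) = (3, 1, 4)
  P4 needs (0, 0, 2) <= (3, 1, 4) -> finishes; pool += (1, 1, 0) = (4, 2, 4)
  P5 needs (2, 2, 0) <= (4, 2, 4) -> finishes; pool += (2, 2, 2) = (6, 4, 6)
None of the blocked processes ever fits:
  P6 cannot run: need (8, 4, 4) vs free (6, 4, 6) (insufficient r2)
  P1 cannot run: need (7, 2, 8) vs free (6, 4, 6) (insufficient r2 and r3)
  P2 cannot run: need (7, 1, 9) vs free (6, 4, 6) (insufficient r2 and r3)


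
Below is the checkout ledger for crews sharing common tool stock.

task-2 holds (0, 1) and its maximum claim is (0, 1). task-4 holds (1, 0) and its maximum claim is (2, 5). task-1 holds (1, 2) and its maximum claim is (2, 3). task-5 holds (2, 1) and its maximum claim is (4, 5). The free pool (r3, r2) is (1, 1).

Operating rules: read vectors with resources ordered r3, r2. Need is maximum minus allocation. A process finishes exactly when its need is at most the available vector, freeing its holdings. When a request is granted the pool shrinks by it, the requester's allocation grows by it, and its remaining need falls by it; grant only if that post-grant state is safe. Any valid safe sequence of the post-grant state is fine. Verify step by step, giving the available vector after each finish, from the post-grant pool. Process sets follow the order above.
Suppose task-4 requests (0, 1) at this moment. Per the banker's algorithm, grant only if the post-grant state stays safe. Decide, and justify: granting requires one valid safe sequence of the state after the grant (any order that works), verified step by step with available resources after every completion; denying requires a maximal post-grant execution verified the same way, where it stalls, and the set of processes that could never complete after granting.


DENY. Granting would leave the state unsafe.
Key observation: even finishing task-2, task-1 leaves just (2, 3) free — too little r2 for any of the remaining processes.
Pretend the grant happened; the run task-2, task-1 goes as far as possible. Check, step by step:
  pool = (1, 0)
  task-2 needs (0, 0) <= (1, 0) -> finishes; pool += (0, 1) = (1, 1)
  task-1 needs (1, 1) <= (1, 1) -> finishes; pool += (1, 2) = (2, 3)
  blocked: task-4 wants (1, 4), pool (2, 3) — not enough r2
  blocked: task-5 wants (2, 4), pool (2, 3) — not enough r2
Processes that could never finish after the grant: task-4 and task-5.


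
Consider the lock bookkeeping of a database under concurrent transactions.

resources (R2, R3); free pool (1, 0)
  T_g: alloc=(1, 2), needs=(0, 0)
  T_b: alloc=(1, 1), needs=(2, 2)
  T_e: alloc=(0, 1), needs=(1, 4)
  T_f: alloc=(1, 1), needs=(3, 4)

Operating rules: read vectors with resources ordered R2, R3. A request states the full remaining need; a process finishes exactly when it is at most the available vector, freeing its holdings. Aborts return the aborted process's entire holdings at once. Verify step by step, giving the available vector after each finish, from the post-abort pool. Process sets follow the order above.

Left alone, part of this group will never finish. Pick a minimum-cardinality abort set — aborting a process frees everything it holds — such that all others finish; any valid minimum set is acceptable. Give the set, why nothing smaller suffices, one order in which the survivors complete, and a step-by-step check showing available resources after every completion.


Minimum abort set: T_f.
Key observation: the deadlocked T_e becomes finishable only because T_f released (1, 1); it completes at step 3 below.
Minimality: the empty abort set fails — the state is deadlocked as it stands.
The survivors complete as T_g, T_b, T_e. Check, step by step (starting from the post-abort pool):
  pool = (2, 1)
  T_g needs (0, 0) <= (2, 1) -> finishes; pool += (1, 2) = (3, 3)
  T_b needs (2, 2) <= (3, 3) -> finishes; pool += (1, 1) = (4, 4)
  T_e needs (1, 4) <= (4, 4) -> finishes; pool += (0, 1) = (4, 5)


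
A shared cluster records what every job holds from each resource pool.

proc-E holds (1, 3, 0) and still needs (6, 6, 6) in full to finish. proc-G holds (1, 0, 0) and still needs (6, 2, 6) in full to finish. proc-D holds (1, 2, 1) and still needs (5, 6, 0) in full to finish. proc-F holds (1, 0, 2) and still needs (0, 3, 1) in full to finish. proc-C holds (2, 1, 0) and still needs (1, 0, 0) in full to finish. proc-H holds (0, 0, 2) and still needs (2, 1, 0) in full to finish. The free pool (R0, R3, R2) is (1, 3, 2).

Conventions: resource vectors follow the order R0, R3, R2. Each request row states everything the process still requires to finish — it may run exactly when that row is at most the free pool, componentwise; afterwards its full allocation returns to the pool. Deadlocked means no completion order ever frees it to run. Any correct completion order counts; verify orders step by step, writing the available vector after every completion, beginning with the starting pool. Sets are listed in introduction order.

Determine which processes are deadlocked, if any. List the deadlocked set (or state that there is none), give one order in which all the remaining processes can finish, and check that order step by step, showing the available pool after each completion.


Deadlocked: proc-E, proc-G and proc-D.
Key observation: the pool after proc-C, proc-H, proc-F is (4, 4, 6); every surviving request exceeds it in R0, so progress ends there.
One completion order for the rest: proc-C, proc-H, proc-F. Check, step by step:
  pool = (1, 3, 2)
  run proc-C (needs (1, 0, 0), free (1, 3, 2)); after release of (2, 1, 0) the pool is (3, 4, 2)
  run proc-H (needs (2, 1, 0), free (3, 4, 2)); after release of (0, 0, 2) the pool is (3, 4, 4)
  run proc-F (needs (0, 3, 1), free (3, 4, 4)); after release of (1, 0, 2) the pool is (4, 4, 6)
None of the blocked processes ever fits:
  proc-E cannot run: need (6, 6, 6) vs free (4, 4, 6) (insufficient R0 and R3)
  proc-G cannot run: need (6, 2, 6) vs free (4, 4, 6) (insufficient R0)
  proc-D cannot run: need (5, 6, 0) vs free (4, 4, 6) (insufficient R0 and R3)


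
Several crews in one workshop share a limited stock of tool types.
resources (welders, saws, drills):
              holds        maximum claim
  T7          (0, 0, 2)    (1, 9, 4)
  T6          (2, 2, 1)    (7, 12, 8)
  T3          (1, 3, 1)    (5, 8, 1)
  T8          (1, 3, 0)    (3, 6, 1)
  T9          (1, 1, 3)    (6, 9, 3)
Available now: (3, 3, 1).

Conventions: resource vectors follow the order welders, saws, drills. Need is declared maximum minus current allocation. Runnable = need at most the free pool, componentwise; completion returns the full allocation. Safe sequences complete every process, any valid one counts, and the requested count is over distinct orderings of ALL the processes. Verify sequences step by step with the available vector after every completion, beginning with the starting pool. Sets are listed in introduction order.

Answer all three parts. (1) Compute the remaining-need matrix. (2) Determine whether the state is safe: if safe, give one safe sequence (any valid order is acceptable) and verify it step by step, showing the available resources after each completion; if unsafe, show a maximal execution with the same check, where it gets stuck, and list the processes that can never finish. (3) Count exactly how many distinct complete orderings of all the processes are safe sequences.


(1) Remaining need (order welders, saws, drills):
  T7: (1, 9, 2)
  T6: (5, 10, 7)
  T3: (4, 5, 0)
  T8: (2, 3, 1)
  T9: (5, 8, 0)
(2) SAFE — a valid safe sequence is T8, T3, T9, T7, T6.
Key observation: at T8 the run first touches a limit — (2, 3, 1) against (3, 3, 1), exact on a resource it actually requests.
Check, step by step:
  pool = (3, 3, 1)
  run T8 (needs (2, 3, 1), free (3, 3, 1)); after release of (1, 3, 0) the pool is (4, 6, 1)
  run T3 (needs (4, 5, 0), free (4, 6, 1)); after release of (1, 3, 1) the pool is (5, 9, 2)
  run T9 (needs (5, 8, 0), free (5, 9, 2)); after release of (1, 1, 3) the pool is (6, 10, 5)
  run T7 (needs (1, 9, 2), free (6, 10, 5)); after release of (0, 0, 2) the pool is (6, 10, 7)
  run T6 (needs (5, 10, 7), free (6, 10, 7)); after release of (2, 2, 1) the pool is (8, 12, 8)
(3) The exact count: 2 of the possible complete orderings are safe sequences.


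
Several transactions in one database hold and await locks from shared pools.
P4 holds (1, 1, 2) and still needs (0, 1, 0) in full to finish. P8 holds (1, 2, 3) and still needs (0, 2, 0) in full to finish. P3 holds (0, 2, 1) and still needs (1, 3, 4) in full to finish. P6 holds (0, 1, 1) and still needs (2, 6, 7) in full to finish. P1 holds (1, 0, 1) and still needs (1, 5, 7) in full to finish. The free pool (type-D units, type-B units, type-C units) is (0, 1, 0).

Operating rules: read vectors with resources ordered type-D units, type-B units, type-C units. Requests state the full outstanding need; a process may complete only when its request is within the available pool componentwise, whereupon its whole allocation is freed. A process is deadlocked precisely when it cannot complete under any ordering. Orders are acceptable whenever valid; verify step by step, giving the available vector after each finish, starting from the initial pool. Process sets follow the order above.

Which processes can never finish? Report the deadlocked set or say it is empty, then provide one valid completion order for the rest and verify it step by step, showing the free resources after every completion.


The deadlocked set is P6 and P1.
Key observation: after P4, P8, P3 complete, (2, 6, 6) is the best the pool ever gets, yet each leftover process wants more type-C units.
The rest can finish in the order P4, P8, P3. Verifying each step:
  pool = (0, 1, 0)
  P4 needs (0, 1, 0) <= (0, 1, 0) -> finishes; pool += (1, 1, 2) = (1, 2, 2)
  P8 needs (0, 2, 0) <= (1, 2, 2) -> finishes; pool += (1, 2, 3) = (2, 4, 5)
  P3 needs (1, 3, 4) <= (2, 4, 5) -> finishes; pool += (0, 2, 1) = (2, 6, 6)
None of the blocked processes ever fits:
  P6 cannot run: need (2, 6, 7) vs free (2, 6, 6) (insufficient type-C units)
  P1 cannot run: need (1, 5, 7) vs free (2, 6, 6) (insufficient type-C units)


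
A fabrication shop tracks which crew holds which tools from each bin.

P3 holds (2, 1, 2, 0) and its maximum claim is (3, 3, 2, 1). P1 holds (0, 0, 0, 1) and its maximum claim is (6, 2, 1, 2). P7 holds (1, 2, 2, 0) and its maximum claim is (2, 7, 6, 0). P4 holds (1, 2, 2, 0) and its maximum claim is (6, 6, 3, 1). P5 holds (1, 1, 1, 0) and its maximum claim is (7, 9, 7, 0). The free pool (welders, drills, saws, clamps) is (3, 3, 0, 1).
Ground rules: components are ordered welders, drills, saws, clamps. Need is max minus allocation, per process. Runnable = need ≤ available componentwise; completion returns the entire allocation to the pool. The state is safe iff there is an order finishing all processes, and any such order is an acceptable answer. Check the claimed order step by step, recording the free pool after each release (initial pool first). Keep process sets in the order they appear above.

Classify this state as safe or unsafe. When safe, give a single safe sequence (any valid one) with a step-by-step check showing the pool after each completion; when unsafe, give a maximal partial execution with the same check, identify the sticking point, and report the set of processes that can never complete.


SAFE. One safe sequence: P3, P4, P7, P5, P1.
Key observation: P3 marks the first exact bind of the order: its need (1, 2, 0, 1) fits the free (3, 3, 0, 1) with zero slack on a requested resource.
Walking it through:
  pool = (3, 3, 0, 1)
  run P3 (needs (1, 2, 0, 1), free (3, 3, 0, 1)); after release of (2, 1, 2, 0) the pool is (5, 4, 2, 1)
  run P4 (needs (5, 4, 1, 1), free (5, 4, 2, 1)); after release of (1, 2, 2, 0) the pool is (6, 6, 4, 1)
  run P7 (needs (1, 5, 4, 0), free (6, 6, 4, 1)); after release of (1, 2, 2, 0) the pool is (7, 8, 6, 1)
  run P5 (needs (6, 8, 6, 0), free (7, 8, 6, 1)); after release of (1, 1, 1, 0) the pool is (8, 9, 7, 1)
  run P1 (needs (6, 2, 1, 1), free (8, 9, 7, 1)); after release of (0, 0, 0, 1) the pool is (8, 9, 7, 2)


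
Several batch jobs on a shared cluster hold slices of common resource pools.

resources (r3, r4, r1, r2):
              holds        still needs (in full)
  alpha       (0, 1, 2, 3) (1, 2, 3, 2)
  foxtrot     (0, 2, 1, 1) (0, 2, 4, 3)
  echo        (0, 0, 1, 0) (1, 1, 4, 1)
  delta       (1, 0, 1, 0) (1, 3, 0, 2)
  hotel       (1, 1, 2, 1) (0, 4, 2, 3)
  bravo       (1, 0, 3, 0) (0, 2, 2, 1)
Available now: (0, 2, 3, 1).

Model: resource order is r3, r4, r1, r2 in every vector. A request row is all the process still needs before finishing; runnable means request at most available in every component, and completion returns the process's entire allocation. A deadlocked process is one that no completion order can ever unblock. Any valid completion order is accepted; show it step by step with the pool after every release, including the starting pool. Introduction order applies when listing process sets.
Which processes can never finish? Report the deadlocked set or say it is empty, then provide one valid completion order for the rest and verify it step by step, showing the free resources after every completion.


Deadlocked: alpha, foxtrot, delta and hotel.
Key observation: once bravo, echo finish, the pool peaks at (1, 2, 7, 1) — and every remaining process still needs more r2 than that.
A valid finishing order for the others: bravo, echo. Verifying each step:
  pool = (0, 2, 3, 1)
  run bravo (needs (0, 2, 2, 1), free (0, 2, 3, 1)); after release of (1, 0, 3, 0) the pool is (1, 2, 6, 1)
  run echo (needs (1, 1, 4, 1), free (1, 2, 6, 1)); after release of (0, 0, 1, 0) the pool is (1, 2, 7, 1)
The blocked processes can never fit:
  alpha cannot run: need (1, 2, 3, 2) vs free (1, 2, 7, 1) (insufficient r2)
  foxtrot cannot run: need (0, 2, 4, 3) vs free (1, 2, 7, 1) (insufficient r2)
  delta cannot run: need (1, 3, 0, 2) vs free (1, 2, 7, 1) (insufficient r4 and r2)
  hotel cannot run: need (0, 4, 2, 3) vs free (1, 2, 7, 1) (insufficient r4 and r2)


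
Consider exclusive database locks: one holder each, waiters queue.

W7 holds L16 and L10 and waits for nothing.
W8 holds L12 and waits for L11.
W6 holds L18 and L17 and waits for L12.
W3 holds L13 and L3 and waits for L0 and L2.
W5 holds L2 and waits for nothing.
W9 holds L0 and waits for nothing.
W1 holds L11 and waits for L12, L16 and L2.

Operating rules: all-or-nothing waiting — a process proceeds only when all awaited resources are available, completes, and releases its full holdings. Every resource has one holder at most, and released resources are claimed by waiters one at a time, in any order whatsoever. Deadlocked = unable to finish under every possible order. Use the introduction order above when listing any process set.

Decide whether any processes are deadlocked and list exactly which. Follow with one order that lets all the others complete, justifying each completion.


Deadlocked set: W8, W6 and W1.
Key observation: the loop W8 -> W1 -> W8 blocks itself forever; W6 waits into the deadlock from upstream.
The rest can finish in the order W5, W9, W3, W7.
Verifying each step:
  W5 waits on nothing -> runs at once and releases L2
  W9 waits on nothing -> runs at once and releases L0
  W3 waits on L0 and L2 — all released -> runs and releases L13 and L3
  W7 waits on nothing -> runs at once and releases L16 and L10


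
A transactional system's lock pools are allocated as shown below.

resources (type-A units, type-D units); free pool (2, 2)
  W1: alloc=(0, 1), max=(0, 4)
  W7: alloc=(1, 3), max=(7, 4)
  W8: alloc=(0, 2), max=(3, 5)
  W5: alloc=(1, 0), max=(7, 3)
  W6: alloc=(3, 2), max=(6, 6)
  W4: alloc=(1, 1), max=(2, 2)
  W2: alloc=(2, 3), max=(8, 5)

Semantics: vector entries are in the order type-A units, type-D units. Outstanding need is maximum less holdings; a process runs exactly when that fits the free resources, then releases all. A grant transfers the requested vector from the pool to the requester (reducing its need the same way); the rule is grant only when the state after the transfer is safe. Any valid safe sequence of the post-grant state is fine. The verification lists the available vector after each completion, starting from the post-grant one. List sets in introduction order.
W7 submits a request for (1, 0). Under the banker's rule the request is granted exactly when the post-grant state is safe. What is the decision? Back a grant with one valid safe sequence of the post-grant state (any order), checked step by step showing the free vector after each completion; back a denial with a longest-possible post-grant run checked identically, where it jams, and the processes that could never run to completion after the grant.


DENY: after the grant no complete ordering would exist.
Key observation: the wall is type-A units: completing W4, W1 brings the pool only to (2, 4), and all the rest need more.
After a pretend grant, a maximal execution: W4, W1 — then nothing else fits. Verifying each step:
  pool = (1, 2)
  W4 needs (1, 1) <= (1, 2) -> finishes; pool += (1, 1) = (2, 3)
  W1 needs (0, 3) <= (2, 3) -> finishes; pool += (0, 1) = (2, 4)
  W7 cannot run: need (5, 1) vs free (2, 4) (insufficient type-A units)
  W8 cannot run: need (3, 3) vs free (2, 4) (insufficient type-A units)
  W5 cannot run: need (6, 3) vs free (2, 4) (insufficient type-A units)
  W6 cannot run: need (3, 4) vs free (2, 4) (insufficient type-A units)
  W2 cannot run: need (6, 2) vs free (2, 4) (insufficient type-A units)
Processes that could never finish after the grant: W7, W8, W5, W6 and W2.


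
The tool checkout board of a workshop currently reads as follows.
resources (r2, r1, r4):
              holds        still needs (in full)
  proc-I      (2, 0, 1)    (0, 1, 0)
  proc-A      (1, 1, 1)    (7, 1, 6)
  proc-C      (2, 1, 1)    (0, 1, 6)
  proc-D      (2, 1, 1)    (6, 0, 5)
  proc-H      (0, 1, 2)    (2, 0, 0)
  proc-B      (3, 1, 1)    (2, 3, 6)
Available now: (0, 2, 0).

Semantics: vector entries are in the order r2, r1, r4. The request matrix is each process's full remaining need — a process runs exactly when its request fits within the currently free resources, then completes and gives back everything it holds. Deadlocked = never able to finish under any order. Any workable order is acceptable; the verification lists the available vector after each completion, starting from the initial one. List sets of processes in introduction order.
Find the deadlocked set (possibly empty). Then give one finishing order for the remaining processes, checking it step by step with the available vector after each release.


Deadlocked set: proc-A, proc-C, proc-D and proc-B.
Key observation: the pool after proc-I, proc-H is (2, 3, 3); every surviving request exceeds it in r4, so progress ends there.
The rest can finish in the order proc-I, proc-H. Walking it through:
  pool = (0, 2, 0)
  proc-I needs (0, 1, 0) <= (0, 2, 0) -> finishes; pool += (2, 0, 1) = (2, 2, 1)
  proc-H needs (2, 0, 0) <= (2, 2, 1) -> finishes; pool += (0, 1, 2) = (2, 3, 3)
The stuck group stays short no matter what:
  proc-A cannot run: need (7, 1, 6) vs free (2, 3, 3) (insufficient r2 and r4)
  proc-C cannot run: need (0, 1, 6) vs free (2, 3, 3) (insufficient r4)
  proc-D cannot run: need (6, 0, 5) vs free (2, 3, 3) (insufficient r2 and r4)
  proc-B cannot run: need (2, 3, 6) vs free (2, 3, 3) (insufficient r4)


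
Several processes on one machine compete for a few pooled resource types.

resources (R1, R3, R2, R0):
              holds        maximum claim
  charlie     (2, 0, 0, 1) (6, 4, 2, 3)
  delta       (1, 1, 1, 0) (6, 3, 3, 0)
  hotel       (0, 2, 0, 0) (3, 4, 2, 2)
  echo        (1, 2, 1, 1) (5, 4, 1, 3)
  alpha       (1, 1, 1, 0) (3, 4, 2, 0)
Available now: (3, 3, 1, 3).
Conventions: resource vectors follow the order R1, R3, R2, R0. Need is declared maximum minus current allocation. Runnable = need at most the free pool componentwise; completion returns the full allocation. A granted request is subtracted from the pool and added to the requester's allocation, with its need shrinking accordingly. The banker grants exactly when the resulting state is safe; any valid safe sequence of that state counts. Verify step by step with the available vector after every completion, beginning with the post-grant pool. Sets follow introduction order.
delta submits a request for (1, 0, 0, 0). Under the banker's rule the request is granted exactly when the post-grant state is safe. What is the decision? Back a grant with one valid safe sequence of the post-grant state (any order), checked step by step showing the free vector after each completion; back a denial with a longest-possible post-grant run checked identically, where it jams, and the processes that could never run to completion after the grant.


DENY. Granting would leave the state unsafe.
Key observation: R1 is the bottleneck — with alpha, hotel done the pool holds (3, 6, 2, 3), short of every remaining need.
After a pretend grant, a maximal execution: alpha, hotel — then nothing else fits. Walking it through:
  pool = (2, 3, 1, 3)
  alpha: need (2, 3, 1, 0) fits (2, 3, 1, 3); releases (1, 1, 1, 0), pool now (3, 4, 2, 3)
  hotel: need (3, 2, 2, 2) fits (3, 4, 2, 3); releases (0, 2, 0, 0), pool now (3, 6, 2, 3)
  charlie still needs (4, 4, 2, 2) but only (3, 6, 2, 3) is free — short on R1
  delta still needs (4, 2, 2, 0) but only (3, 6, 2, 3) is free — short on R1
  echo still needs (4, 2, 0, 2) but only (3, 6, 2, 3) is free — short on R1
Had the request been granted, charlie, delta and echo could never finish.


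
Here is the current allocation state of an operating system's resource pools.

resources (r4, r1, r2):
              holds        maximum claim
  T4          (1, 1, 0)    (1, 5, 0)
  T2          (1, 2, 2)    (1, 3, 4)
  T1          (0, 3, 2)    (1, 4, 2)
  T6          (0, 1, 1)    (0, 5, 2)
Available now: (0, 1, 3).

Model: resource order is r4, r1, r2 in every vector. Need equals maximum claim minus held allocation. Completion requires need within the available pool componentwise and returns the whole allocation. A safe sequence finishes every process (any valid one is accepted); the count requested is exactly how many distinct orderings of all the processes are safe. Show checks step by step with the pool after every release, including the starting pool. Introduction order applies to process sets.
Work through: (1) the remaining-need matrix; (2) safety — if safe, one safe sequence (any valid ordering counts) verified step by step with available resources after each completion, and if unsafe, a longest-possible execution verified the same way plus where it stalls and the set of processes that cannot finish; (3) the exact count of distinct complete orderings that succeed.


(1) Need matrix, components ordered r4, r1, r2:
  T4: (0, 4, 0)
  T2: (0, 1, 2)
  T1: (1, 1, 0)
  T6: (0, 4, 1)
(2) SAFE. One safe sequence: T2, T1, T4, T6.
Key observation: reading the order forward, T2 is the first process whose need (0, 1, 2) meets the free pool (0, 1, 3) exactly on a resource it requests.
Verifying each step:
  pool = (0, 1, 3)
  T2: need (0, 1, 2) fits (0, 1, 3); releases (1, 2, 2), pool now (1, 3, 5)
  T1: need (1, 1, 0) fits (1, 3, 5); releases (0, 3, 2), pool now (1, 6, 7)
  T4: need (0, 4, 0) fits (1, 6, 7); releases (1, 1, 0), pool now (2, 7, 7)
  T6: need (0, 4, 1) fits (2, 7, 7); releases (0, 1, 1), pool now (2, 8, 8)
(3) Exactly 2 of the possible complete orderings are safe sequences.


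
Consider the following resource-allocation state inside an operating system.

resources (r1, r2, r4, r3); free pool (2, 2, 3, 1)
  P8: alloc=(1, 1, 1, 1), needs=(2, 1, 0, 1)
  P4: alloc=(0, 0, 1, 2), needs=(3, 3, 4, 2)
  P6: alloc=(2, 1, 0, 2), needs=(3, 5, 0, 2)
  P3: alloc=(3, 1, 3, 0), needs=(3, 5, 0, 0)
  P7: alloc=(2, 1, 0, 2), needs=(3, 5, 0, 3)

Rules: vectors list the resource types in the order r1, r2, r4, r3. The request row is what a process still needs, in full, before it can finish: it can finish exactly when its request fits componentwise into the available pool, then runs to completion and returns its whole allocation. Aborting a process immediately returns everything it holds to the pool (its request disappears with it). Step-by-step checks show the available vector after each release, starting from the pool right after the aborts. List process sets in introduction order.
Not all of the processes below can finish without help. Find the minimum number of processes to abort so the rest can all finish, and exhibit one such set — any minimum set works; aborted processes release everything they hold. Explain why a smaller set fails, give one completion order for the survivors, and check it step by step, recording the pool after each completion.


Minimum abort set: P6 and P3.
Key observation: P7 could never have finished before the abort; with (5, 2, 3, 2) returned by P6 and P3, it fits at step 2.
No one abort is enough; case by case: P8 alone leaves P6 blocked (short on r2); P4 alone leaves P6 blocked (short on r2); P6 alone leaves P3 blocked (short on r2); P3 alone leaves P6 blocked (short on r2); P7 alone leaves P6 blocked (short on r2).
One survivor order: P8, P7, P4. Walking it through (post-abort pool first):
  pool = (7, 4, 6, 3)
  P8 needs (2, 1, 0, 1) <= (7, 4, 6, 3) -> finishes; pool += (1, 1, 1, 1) = (8, 5, 7, 4)
  P7 needs (3, 5, 0, 3) <= (8, 5, 7, 4) -> finishes; pool += (2, 1, 0, 2) = (10, 6, 7, 6)
  P4 needs (3, 3, 4, 2) <= (10, 6, 7, 6) -> finishes; pool += (0, 0, 1, 2) = (10, 6, 8, 8)


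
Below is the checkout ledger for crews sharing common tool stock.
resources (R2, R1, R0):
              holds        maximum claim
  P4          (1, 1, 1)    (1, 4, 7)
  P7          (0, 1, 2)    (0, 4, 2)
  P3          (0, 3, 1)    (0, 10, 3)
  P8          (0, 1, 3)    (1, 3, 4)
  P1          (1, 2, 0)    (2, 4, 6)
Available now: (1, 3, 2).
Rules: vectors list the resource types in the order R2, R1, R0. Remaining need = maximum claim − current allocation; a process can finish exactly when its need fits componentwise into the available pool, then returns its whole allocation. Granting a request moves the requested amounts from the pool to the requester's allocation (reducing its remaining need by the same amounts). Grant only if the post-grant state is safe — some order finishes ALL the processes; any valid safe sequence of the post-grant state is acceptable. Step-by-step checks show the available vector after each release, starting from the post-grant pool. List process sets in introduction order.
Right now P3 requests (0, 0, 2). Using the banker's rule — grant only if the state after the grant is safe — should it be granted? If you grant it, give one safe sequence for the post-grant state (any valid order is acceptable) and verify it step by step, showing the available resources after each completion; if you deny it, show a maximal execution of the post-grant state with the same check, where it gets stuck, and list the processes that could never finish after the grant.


DENY: after the grant no complete ordering would exist.
Key observation: after P7, P8 the pool peaks at (1, 5, 5), and each blocked process is short somewhere: P4 on R0; P3 on R1; P1 on R0.
Pretend the grant happened; the run P7, P8 goes as far as possible. Walking it through:
  pool = (1, 3, 0)
  P7 needs (0, 3, 0) <= (1, 3, 0) -> finishes; pool += (0, 1, 2) = (1, 4, 2)
  P8 needs (1, 2, 1) <= (1, 4, 2) -> finishes; pool += (0, 1, 3) = (1, 5, 5)
  P4 cannot run: need (0, 3, 6) vs free (1, 5, 5) (insufficient R0)
  P3 cannot run: need (0, 7, 0) vs free (1, 5, 5) (insufficient R1)
  P1 cannot run: need (1, 2, 6) vs free (1, 5, 5) (insufficient R0)
Had the request been granted, P4, P3 and P1 could never finish.


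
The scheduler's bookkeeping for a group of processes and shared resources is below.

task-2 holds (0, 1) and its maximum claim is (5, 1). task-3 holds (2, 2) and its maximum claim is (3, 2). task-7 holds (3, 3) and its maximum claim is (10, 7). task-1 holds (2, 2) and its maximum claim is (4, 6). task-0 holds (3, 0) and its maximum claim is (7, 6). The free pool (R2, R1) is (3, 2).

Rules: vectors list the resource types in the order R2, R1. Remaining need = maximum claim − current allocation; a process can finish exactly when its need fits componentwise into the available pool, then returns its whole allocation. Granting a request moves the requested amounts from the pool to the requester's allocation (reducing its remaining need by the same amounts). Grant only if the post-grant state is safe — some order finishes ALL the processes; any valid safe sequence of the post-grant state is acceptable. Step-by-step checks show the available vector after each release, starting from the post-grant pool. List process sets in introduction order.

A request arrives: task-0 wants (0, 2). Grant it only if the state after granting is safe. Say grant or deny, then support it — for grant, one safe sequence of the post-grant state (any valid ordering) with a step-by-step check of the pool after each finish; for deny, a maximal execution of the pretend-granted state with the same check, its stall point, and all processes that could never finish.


DENY: after the grant no complete ordering would exist.
Key observation: no order helps: past task-3, task-2, the free pool tops out at (5, 3), below what each blocked process needs in R1.
On the post-grant state, task-3, task-2 is a maximal run — nothing extends it. Check, step by step:
  pool = (3, 0)
  task-3: need (1, 0) fits (3, 0); releases (2, 2), pool now (5, 2)
  task-2: need (5, 0) fits (5, 2); releases (0, 1), pool now (5, 3)
  task-7 still needs (7, 4) but only (5, 3) is free — short on R2 and R1
  task-1 still needs (2, 4) but only (5, 3) is free — short on R1
  task-0 still needs (4, 4) but only (5, 3) is free — short on R1
Had the request been granted, task-7, task-1 and task-0 could never finish.
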